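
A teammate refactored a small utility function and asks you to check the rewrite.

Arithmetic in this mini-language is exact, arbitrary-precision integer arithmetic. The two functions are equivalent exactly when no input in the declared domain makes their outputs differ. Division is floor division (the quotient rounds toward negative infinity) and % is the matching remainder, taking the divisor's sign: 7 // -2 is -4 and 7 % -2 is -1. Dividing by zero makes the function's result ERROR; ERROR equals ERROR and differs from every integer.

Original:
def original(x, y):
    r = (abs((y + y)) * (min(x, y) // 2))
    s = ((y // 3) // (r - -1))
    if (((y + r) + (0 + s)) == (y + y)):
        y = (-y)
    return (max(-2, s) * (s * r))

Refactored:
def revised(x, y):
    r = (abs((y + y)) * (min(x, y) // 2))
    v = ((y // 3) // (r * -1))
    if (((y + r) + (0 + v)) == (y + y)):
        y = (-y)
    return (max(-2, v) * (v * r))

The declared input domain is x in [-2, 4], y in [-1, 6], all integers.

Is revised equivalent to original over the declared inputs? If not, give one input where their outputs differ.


Not equivalent: x=-2, y=0 separates them (0 vs ERROR).
original: r=0, then s=0, then (((y + r) + (0 + s)) == (y + y)) is true, then y=0, then returns 0
revised: r=0, then a zero divisor aborts: ERROR
verdict: not equivalent; witness: x=-2, y=0


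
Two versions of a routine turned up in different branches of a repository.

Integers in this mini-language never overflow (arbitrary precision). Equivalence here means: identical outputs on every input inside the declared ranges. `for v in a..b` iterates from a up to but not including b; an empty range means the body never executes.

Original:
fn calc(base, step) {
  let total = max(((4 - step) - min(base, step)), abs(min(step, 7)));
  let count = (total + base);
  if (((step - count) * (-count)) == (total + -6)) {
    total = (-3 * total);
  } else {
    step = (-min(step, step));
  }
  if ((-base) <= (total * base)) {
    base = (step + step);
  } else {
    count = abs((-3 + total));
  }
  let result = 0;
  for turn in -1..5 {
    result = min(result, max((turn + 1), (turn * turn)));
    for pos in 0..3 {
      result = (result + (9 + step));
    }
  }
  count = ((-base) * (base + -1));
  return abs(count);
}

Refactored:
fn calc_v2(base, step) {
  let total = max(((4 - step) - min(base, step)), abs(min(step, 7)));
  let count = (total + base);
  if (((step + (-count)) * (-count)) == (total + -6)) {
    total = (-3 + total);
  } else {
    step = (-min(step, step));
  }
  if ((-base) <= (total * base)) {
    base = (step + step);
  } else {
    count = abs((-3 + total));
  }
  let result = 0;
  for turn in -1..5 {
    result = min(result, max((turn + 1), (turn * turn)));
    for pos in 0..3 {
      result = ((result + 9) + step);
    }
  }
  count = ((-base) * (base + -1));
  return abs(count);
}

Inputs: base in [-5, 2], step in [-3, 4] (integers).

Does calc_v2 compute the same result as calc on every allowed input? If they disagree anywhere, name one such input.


Consider the input base=-4, step=2.
calc: total := 6 | count := 2 | (((step - count) * (-count)) == (total + -6)): true | total := -18 | ((-base) <= (total * base)): true | base := 4 | result := 0 | iter turn=-1: | result := 0 | iter pos=0: | result := 11 | iter pos=1: | result := 22 | iter pos=2: | result := 33 | iter turn=0: | result := 1 | iter pos=0: | result := 12 | iter pos=1: | result := 23 | iter pos=2: | result := 34 | iter turn=1: | result := 2 | iter pos=0: | result := 13 | iter pos=1: | result := 24 | iter pos=2: | result := 35 | iter turn=2: | result := 4 | iter pos=0: | result := 15 | iter pos=1: | result := 26 | iter pos=2: | result := 37 | iter turn=3: | result := 9 | iter pos=0: | result := 20 | iter pos=1: | result := 31 | iter pos=2: | result := 42 | iter turn=4: | result := 16 | iter pos=0: | result := 27 | iter pos=1: | result := 38 | iter pos=2: | result := 49 | count := -12 | result 12
calc_v2: total := 6 | count := 2 | (((step + (-count)) * (-count)) == (total + -6)): true | total := 3 | ((-base) <= (total * base)): false | count := 0 | result := 0 | iter turn=-1: | result := 0 | iter pos=0: | result := 11 | iter pos=1: | result := 22 | iter pos=2: | result := 33 | iter turn=0: | result := 1 | iter pos=0: | result := 12 | iter pos=1: | result := 23 | iter pos=2: | result := 34 | iter turn=1: | result := 2 | iter pos=0: | result := 13 | iter pos=1: | result := 24 | iter pos=2: | result := 35 | iter turn=2: | result := 4 | iter pos=0: | result := 15 | iter pos=1: | result := 26 | iter pos=2: | result := 37 | iter turn=3: | result := 9 | iter pos=0: | result := 20 | iter pos=1: | result := 31 | iter pos=2: | result := 42 | iter turn=4: | result := 16 | iter pos=0: | result := 27 | iter pos=1: | result := 38 | iter pos=2: | result := 49 | count := -20 | result 20
12 against 20: the behavior changed.
verdict: not equivalent; witness: base=-4, step=2


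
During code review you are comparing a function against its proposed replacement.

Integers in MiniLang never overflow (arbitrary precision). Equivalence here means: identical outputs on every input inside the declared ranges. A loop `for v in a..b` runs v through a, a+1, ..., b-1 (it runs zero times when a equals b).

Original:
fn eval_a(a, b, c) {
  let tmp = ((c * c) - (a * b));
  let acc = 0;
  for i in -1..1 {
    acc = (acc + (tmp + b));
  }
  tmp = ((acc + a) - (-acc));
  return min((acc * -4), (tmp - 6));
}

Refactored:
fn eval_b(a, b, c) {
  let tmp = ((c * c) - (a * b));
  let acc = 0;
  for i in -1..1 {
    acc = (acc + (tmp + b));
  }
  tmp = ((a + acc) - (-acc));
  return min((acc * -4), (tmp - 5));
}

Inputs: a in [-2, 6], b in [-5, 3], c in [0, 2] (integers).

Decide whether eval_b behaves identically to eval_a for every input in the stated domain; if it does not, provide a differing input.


Try a=-2, b=-5, c=0.
eval_a: tmp=-10, then acc=0, then (i=-1), then acc=-15, then (i=0), then acc=-30, then tmp=-62, then returns -68
eval_b: tmp=-10, then acc=0, then (i=-1), then acc=-15, then (i=0), then acc=-30, then tmp=-62, then returns -67
-68 != -67, so the rewrite changes behavior.
verdict: not equivalent; witness: a=-2, b=-5, c=0


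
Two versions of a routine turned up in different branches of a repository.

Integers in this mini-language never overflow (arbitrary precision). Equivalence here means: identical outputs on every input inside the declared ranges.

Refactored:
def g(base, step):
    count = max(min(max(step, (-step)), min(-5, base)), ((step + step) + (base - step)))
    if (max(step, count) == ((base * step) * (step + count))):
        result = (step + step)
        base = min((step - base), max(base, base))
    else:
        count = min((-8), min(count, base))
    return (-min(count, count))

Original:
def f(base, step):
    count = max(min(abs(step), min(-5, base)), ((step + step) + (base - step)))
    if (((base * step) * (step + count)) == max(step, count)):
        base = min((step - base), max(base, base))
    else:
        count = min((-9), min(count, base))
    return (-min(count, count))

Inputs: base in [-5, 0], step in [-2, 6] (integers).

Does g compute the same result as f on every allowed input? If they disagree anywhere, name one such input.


Evaluate both at base=-5, step=-2.
f: count=-5, then (((base * step) * (step + count)) == max(step, count)) is false, then count=-9, then returns 9
g: count=-5, then (max(step, count) == ((base * step) * (step + count))) is false, then count=-8, then returns 8
9 and 8 differ, so these are not the same function on this domain.
verdict: not equivalent; witness: base=-5, step=-2


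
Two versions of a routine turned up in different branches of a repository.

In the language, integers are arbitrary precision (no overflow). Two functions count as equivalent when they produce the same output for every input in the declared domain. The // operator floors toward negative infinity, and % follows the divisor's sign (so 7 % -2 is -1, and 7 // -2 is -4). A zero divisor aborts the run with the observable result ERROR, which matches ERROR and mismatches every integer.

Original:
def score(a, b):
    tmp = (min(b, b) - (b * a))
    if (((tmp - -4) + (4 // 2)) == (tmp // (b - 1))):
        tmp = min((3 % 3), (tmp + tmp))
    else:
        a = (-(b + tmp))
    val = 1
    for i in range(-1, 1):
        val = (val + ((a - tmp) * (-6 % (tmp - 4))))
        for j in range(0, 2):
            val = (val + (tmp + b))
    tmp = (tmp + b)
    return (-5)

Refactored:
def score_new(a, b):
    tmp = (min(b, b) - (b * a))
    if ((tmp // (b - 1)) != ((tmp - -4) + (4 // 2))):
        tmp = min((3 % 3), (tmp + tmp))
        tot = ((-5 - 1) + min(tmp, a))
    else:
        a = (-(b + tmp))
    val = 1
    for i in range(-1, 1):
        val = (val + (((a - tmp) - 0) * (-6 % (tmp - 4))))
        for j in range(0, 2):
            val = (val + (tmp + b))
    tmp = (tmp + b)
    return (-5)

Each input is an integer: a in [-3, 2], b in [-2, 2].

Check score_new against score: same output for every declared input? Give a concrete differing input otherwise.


On input a=-1, b=2, score returns ERROR while score_new returns -5.
verdict: not equivalent; witness: a=-1, b=2


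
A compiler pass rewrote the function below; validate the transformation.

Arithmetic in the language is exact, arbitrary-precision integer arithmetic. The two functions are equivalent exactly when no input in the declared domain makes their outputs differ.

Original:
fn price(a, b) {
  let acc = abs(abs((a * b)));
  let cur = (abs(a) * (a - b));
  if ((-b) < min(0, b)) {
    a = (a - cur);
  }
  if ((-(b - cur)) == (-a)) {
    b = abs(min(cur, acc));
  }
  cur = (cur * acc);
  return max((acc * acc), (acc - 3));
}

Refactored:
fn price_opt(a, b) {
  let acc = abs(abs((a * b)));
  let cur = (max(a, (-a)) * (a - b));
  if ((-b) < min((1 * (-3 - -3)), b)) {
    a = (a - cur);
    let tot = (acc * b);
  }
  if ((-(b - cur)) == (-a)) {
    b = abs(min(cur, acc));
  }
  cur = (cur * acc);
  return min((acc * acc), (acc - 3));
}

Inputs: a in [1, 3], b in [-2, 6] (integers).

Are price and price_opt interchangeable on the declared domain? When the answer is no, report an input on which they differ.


a=1, b=-2 yields 4 from price but -1 from price_opt.
verdict: not equivalent; witness: a=1, b=-2


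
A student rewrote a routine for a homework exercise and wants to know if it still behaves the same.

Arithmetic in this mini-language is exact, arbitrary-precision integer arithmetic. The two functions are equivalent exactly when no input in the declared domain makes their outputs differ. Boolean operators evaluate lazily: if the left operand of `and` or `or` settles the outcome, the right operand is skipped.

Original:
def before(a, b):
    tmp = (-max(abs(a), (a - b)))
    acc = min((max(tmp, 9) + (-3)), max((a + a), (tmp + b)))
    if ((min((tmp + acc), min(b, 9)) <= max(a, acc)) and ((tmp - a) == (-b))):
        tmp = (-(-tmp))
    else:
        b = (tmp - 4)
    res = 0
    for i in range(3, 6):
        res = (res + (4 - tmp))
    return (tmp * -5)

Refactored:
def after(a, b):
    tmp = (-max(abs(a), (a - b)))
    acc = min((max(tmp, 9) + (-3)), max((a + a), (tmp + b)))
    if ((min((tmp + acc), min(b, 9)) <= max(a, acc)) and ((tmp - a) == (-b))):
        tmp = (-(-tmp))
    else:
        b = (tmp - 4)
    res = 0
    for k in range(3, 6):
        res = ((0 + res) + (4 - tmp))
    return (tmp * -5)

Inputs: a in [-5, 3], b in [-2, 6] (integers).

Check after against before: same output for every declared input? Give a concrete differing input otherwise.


Behavior is preserved: although constant usage differs, and local variable names differ, and arithmetic usage differs, the outputs never diverge.
One worked example (a=-1, b=0) — before: tmp=-1, then acc=-1, then ((min((tmp + acc), min(b, 9)) <= max(a, acc)) and ((tmp - a) == (-b))) is true, then tmp=-1, then res=0, then (i=3), then res=5, then (i=4), then res=10, then (i=5), then res=15, then returns 5; after: tmp=-1, then acc=-1, then ((min((tmp + acc), min(b, 9)) <= max(a, acc)) and ((tmp - a) == (-b))) is true, then tmp=-1, then res=0, then (k=3), then res=5, then (k=4), then res=10, then (k=5), then res=15, then returns 5; agreement on 5.
An exhaustive pass over the 81 declared inputs shows identical outputs.
verdict: equivalent


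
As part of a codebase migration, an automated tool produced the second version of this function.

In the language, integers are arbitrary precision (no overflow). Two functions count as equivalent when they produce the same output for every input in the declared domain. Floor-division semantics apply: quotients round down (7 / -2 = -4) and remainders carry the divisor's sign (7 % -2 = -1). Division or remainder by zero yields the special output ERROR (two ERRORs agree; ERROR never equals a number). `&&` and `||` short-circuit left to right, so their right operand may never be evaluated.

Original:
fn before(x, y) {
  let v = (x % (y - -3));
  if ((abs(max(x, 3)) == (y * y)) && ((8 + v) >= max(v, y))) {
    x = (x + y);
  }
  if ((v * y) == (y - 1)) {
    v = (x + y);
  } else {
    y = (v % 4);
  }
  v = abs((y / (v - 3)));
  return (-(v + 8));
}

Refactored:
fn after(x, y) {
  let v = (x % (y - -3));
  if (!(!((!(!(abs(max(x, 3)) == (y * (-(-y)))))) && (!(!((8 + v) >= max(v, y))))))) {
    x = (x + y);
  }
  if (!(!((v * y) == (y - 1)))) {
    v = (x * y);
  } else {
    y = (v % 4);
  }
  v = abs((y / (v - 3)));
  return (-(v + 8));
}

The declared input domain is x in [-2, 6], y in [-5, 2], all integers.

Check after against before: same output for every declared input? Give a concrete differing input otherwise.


Take x=4, y=1.
before: v becomes 0; next ((abs(max(x, 3)) == (y * y)) && ((8 + v) >= max(v, y))) evaluates to false; next ((v * y) == (y - 1)) evaluates to true; next v becomes 5; next v becomes 0; next final value -8
after: v becomes 0; next (!(!((!(!(abs(max(x, 3)) == (y * (-(-y)))))) && (!(!((8 + v) >= max(v, y))))))) evaluates to false; next (!(!((v * y) == (y - 1)))) evaluates to true; next v becomes 4; next v becomes 1; next final value -9
-8 against -9: the behavior changed.
verdict: not equivalent; witness: x=4, y=1


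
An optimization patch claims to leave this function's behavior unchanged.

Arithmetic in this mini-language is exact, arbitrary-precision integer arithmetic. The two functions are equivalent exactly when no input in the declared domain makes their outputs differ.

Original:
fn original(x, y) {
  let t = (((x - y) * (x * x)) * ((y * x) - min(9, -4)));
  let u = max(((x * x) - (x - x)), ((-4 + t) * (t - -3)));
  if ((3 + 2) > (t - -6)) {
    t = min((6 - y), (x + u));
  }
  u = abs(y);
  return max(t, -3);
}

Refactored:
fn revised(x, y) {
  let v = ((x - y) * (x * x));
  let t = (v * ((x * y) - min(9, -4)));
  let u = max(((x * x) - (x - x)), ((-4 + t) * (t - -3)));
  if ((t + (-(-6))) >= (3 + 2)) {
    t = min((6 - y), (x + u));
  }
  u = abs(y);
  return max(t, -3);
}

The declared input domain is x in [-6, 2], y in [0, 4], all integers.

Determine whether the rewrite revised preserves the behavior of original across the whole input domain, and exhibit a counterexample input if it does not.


Not equivalent: x=-6, y=0 separates them (6 vs -3).
original: t = -864; u = 747348; ((3 + 2) > (t - -6)) -> true; t = 6; u = 0; return 6
revised: v = -216; t = -864; u = 747348; ((t + (-(-6))) >= (3 + 2)) -> false; u = 0; return -3
verdict: not equivalent; witness: x=-6, y=0


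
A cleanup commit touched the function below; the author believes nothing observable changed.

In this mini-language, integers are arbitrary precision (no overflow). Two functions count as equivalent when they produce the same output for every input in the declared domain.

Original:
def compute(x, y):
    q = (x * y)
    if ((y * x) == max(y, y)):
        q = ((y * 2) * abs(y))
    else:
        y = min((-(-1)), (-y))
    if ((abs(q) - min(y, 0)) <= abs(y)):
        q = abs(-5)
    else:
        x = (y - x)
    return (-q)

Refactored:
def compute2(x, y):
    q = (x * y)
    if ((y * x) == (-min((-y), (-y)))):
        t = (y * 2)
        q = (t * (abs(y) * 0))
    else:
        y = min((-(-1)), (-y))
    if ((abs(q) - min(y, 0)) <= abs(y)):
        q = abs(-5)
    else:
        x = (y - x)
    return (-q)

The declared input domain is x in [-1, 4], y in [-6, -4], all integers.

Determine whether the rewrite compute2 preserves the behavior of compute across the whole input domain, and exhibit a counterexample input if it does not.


Take x=1, y=-6.
compute: q becomes -6; next ((y * x) == max(y, y)) evaluates to true; next q becomes -72; next ((abs(q) - min(y, 0)) <= abs(y)) evaluates to false; next x becomes -7; next final value 72
compute2: q becomes -6; next ((y * x) == (-min((-y), (-y)))) evaluates to true; next t becomes -12; next q becomes 0; next ((abs(q) - min(y, 0)) <= abs(y)) evaluates to true; next q becomes 5; next final value -5
72 against -5: the behavior changed.
verdict: not equivalent; witness: x=1, y=-6


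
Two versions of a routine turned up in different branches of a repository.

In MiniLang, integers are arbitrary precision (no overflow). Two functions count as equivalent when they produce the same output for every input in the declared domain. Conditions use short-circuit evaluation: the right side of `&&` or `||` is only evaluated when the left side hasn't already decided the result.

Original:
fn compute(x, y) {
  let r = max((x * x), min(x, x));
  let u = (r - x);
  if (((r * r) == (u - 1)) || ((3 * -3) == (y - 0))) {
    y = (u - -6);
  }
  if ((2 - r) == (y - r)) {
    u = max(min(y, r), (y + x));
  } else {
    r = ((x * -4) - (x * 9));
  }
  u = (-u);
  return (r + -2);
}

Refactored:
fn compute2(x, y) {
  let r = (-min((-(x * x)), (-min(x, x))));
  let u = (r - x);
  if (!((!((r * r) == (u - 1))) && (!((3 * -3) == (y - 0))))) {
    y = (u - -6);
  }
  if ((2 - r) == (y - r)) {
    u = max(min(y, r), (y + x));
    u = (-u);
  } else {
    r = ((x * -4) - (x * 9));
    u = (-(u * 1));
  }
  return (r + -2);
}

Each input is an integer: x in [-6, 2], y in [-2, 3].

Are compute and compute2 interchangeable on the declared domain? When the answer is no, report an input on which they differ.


Behavior is preserved: although arithmetic usage differs; and min/max/abs usage differs; and statement counts differ; and boolean connective usage differs; and constant usage differs, the outputs never diverge.
One worked example (x=-4, y=2) — compute: r := 16 | u := 20 | (((r * r) == (u - 1)) || ((3 * -3) == (y - 0))): false | ((2 - r) == (y - r)): true | u := 2 | u := -2 | result 14; compute2: r := 16 | u := 20 | (!((!((r * r) == (u - 1))) && (!((3 * -3) == (y - 0))))): false | ((2 - r) == (y - r)): true | u := 2 | u := -2 | result 14; agreement on 14.
Across all 54 domain points the two functions coincide.
verdict: equivalent


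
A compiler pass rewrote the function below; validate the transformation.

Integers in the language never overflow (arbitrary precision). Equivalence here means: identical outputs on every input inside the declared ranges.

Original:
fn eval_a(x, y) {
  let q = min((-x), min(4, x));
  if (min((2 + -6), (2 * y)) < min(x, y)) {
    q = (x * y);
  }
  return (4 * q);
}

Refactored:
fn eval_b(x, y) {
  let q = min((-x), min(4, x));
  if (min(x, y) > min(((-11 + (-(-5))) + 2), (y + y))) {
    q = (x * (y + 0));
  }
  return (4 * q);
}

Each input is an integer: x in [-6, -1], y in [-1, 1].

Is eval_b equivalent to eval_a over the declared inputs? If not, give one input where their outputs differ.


Behavior is preserved: although comparison usage differs, and constant usage differs, and arithmetic usage differs, the outputs never diverge.
Tracing x=-4, y=0: eval_a: q=-4, then (min((2 + -6), (2 * y)) < min(x, y)) is false, then returns -16 | eval_b: q=-4, then (min(x, y) > min(((-11 + (-(-5))) + 2), (y + y))) is false, then returns -16 — matching result -16.
Across all 18 domain points the two functions coincide.
verdict: equivalent


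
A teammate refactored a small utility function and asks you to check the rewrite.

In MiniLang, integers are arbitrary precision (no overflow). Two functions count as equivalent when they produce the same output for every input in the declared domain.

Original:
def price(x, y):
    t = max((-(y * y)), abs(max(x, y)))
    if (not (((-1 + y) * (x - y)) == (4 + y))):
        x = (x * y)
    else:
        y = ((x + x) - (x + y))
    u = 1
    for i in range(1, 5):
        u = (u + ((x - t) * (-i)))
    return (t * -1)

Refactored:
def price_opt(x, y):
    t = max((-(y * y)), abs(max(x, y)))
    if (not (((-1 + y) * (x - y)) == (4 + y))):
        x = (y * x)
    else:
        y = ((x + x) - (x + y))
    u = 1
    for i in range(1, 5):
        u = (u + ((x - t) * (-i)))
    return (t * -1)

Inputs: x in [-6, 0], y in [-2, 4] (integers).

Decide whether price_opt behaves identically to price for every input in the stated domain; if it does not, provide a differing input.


Changes here: same computation, different form; the full 49-point sweep finds no disagreement.
verdict: equivalent


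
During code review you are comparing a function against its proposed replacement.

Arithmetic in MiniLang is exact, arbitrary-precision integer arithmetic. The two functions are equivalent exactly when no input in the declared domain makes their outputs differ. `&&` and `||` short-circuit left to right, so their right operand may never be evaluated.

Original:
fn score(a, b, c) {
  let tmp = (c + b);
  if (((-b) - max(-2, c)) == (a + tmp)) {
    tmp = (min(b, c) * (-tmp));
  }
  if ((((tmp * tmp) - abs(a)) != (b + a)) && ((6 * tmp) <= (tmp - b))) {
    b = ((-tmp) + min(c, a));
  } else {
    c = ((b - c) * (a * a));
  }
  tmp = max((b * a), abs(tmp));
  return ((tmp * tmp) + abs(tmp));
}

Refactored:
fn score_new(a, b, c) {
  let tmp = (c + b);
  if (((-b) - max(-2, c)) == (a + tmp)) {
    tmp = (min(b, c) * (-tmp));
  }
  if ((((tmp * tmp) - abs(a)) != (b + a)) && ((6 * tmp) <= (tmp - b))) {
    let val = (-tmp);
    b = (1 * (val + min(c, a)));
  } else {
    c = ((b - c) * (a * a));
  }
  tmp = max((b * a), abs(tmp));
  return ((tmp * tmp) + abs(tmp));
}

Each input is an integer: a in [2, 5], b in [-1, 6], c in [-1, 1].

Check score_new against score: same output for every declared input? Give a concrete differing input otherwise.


Reading the diff, among the changes: statement counts differ; also local variable names differ; also constant usage differs; also arithmetic usage differs.
One worked example (a=4, b=-1, c=1) — score: tmp=0, then (((-b) - max(-2, c)) == (a + tmp)) is false, then ((((tmp * tmp) - abs(a)) != (b + a)) && ((6 * tmp) <= (tmp - b))) is true, then b=1, then tmp=4, then returns 20; score_new: tmp=0, then (((-b) - max(-2, c)) == (a + tmp)) is false, then ((((tmp * tmp) - abs(a)) != (b + a)) && ((6 * tmp) <= (tmp - b))) is true, then val=0, then b=1, then tmp=4, then returns 20; agreement on 20.
An exhaustive pass over the 96 declared inputs shows identical outputs.
verdict: equivalent


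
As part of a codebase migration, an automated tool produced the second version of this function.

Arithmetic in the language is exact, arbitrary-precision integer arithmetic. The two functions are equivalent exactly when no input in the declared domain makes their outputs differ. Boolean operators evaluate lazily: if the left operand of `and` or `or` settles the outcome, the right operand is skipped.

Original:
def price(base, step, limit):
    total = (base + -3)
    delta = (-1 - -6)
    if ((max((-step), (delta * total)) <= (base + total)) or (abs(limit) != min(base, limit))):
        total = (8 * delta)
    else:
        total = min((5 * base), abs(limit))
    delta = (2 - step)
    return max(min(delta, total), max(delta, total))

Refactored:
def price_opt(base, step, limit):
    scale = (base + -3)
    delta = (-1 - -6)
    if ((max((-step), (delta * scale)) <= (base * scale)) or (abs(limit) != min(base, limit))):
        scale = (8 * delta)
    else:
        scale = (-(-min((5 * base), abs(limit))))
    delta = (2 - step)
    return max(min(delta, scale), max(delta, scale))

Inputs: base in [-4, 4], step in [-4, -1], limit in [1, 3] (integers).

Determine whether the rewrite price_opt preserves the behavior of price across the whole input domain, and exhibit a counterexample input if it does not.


Not equivalent: base=2, step=-1, limit=1 separates them (40 vs 3).
price: total = -1; delta = 5; ((max((-step), (delta * total)) <= (base + total)) or (abs(limit) != min(base, limit))) -> true; total = 40; delta = 3; return 40
price_opt: scale = -1; delta = 5; ((max((-step), (delta * scale)) <= (base * scale)) or (abs(limit) != min(base, limit))) -> false; scale = 1; delta = 3; return 3
verdict: not equivalent; witness: base=2, step=-1, limit=1


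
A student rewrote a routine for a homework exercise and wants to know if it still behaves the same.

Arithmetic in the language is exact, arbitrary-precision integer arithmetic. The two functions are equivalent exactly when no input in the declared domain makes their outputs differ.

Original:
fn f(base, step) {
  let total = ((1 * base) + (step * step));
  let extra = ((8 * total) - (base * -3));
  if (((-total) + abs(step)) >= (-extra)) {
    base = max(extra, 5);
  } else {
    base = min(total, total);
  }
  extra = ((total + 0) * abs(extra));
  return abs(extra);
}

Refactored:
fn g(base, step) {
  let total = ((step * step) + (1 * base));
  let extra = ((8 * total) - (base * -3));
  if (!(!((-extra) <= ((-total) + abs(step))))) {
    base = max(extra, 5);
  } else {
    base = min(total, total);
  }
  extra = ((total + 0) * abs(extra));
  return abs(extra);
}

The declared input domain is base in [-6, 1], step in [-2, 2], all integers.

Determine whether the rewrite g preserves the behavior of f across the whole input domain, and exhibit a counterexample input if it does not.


Side by side, the visible changes include: boolean connective usage differs, comparison usage differs.
Spot check at base=-4, step=-1 — f: total := -3 | extra := -36 | (((-total) + abs(step)) >= (-extra)): false | base := -3 | extra := -108 | result 108. g: total := -3 | extra := -36 | (!(!((-extra) <= ((-total) + abs(step))))): false | base := -3 | extra := -108 | result 108. Both give 108.
Across all 40 domain points the two functions coincide.
verdict: equivalent


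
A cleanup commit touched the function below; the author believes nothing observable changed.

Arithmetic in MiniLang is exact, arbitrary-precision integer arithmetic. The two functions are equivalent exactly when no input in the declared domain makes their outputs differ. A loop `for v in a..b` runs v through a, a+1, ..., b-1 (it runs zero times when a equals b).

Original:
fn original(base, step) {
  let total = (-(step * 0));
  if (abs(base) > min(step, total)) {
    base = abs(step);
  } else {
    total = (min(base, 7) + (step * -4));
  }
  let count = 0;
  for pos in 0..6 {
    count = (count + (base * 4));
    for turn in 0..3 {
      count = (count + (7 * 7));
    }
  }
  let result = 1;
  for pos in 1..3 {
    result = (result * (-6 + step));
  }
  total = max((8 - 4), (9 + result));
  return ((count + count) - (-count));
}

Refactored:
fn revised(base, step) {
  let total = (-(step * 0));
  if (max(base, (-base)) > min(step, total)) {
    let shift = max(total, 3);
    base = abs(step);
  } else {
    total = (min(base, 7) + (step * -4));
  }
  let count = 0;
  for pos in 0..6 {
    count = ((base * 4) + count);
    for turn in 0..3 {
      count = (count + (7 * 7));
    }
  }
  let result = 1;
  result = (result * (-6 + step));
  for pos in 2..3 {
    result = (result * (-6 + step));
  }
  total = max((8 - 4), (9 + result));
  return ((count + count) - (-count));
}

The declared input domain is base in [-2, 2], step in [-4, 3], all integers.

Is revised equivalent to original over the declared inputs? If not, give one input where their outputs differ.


The two are interchangeable: min/max/abs usage differs; also loop structure differs; also statement counts differ; also local variable names differ; also constant usage differs; also arithmetic usage differs, and every declared input agrees.
One worked example (base=-1, step=-2) — original: total = 0; (abs(base) > min(step, total)) -> true; base = 2; count = 0; [pos=0]; count = 8; [turn=0]; count = 57; [turn=1]; count = 106; [turn=2]; count = 155; [pos=1]; count = 163; [turn=0]; count = 212; [turn=1]; count = 261; [turn=2]; count = 310; [pos=2]; count = 318; [turn=0]; count = 367; [turn=1]; count = 416; [turn=2]; count = 465; [pos=3]; count = 473; [turn=0]; count = 522; [turn=1]; count = 571; [turn=2]; count = 620; [pos=4]; count = 628; [turn=0]; count = 677; [turn=1]; count = 726; [turn=2]; count = 775; [pos=5]; count = 783; [turn=0]; count = 832; [turn=1]; count = 881; [turn=2]; count = 930; result = 1; [pos=1]; result = -8; [pos=2]; result = 64; total = 73; return 2790; revised: total = 0; (max(base, (-base)) > min(step, total)) -> true; shift = 3; base = 2; count = 0; [pos=0]; count = 8; [turn=0]; count = 57; [turn=1]; count = 106; [turn=2]; count = 155; [pos=1]; count = 163; [turn=0]; count = 212; [turn=1]; count = 261; [turn=2]; count = 310; [pos=2]; count = 318; [turn=0]; count = 367; [turn=1]; count = 416; [turn=2]; count = 465; [pos=3]; count = 473; [turn=0]; count = 522; [turn=1]; count = 571; [turn=2]; count = 620; [pos=4]; count = 628; [turn=0]; count = 677; [turn=1]; count = 726; [turn=2]; count = 775; [pos=5]; count = 783; [turn=0]; count = 832; [turn=1]; count = 881; [turn=2]; count = 930; result = 1; result = -8; [pos=2]; result = 64; total = 73; return 2790; agreement on 2790.
Sweeping the whole domain (40 inputs) finds no disagreement.
verdict: equivalent


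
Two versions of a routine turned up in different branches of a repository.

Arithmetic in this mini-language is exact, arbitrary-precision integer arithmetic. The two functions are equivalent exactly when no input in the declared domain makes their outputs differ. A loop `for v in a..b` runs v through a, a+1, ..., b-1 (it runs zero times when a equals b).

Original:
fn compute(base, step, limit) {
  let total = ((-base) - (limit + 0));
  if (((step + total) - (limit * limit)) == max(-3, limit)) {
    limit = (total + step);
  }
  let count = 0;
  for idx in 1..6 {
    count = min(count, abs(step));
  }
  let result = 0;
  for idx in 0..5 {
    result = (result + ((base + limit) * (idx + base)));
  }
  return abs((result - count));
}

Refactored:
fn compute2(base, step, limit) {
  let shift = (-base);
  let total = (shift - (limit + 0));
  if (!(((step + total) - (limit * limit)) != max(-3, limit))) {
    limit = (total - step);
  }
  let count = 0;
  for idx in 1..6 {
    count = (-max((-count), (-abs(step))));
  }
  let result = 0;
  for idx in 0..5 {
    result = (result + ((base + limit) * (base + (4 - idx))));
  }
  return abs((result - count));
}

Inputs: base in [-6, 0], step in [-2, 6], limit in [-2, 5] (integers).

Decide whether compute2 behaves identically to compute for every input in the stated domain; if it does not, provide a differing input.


There is a counterexample at base=-6, step=2, limit=2: 0 on one side, 80 on the other.
compute: total := 4 | (((step + total) - (limit * limit)) == max(-3, limit)): true | limit := 6 | count := 0 | iter idx=1: | count := 0 | iter idx=2: | count := 0 | iter idx=3: | count := 0 | iter idx=4: | count := 0 | iter idx=5: | count := 0 | result := 0 | iter idx=0: | result := 0 | iter idx=1: | result := 0 | iter idx=2: | result := 0 | iter idx=3: | result := 0 | iter idx=4: | result := 0 | result 0
compute2: shift := 6 | total := 4 | (!(((step + total) - (limit * limit)) != max(-3, limit))): true | limit := 2 | count := 0 | iter idx=1: | count := 0 | iter idx=2: | count := 0 | iter idx=3: | count := 0 | iter idx=4: | count := 0 | iter idx=5: | count := 0 | result := 0 | iter idx=0: | result := 8 | iter idx=1: | result := 20 | iter idx=2: | result := 36 | iter idx=3: | result := 56 | iter idx=4: | result := 80 | result 80
verdict: not equivalent; witness: base=-6, step=2, limit=2


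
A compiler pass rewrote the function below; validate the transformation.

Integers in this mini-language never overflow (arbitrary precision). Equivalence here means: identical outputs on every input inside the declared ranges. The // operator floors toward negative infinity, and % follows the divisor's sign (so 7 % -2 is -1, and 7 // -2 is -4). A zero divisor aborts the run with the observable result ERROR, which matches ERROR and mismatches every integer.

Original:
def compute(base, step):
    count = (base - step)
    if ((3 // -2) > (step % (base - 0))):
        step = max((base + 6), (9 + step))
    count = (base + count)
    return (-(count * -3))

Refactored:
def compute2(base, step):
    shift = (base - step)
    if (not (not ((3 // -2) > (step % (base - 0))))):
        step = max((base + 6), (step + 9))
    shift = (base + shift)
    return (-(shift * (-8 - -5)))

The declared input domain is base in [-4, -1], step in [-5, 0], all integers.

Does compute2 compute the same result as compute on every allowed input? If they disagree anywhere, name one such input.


Although boolean connective usage differs, plus constant usage differs, plus arithmetic usage differs, plus local variable names differ, 24/24 inputs agree.
verdict: equivalent


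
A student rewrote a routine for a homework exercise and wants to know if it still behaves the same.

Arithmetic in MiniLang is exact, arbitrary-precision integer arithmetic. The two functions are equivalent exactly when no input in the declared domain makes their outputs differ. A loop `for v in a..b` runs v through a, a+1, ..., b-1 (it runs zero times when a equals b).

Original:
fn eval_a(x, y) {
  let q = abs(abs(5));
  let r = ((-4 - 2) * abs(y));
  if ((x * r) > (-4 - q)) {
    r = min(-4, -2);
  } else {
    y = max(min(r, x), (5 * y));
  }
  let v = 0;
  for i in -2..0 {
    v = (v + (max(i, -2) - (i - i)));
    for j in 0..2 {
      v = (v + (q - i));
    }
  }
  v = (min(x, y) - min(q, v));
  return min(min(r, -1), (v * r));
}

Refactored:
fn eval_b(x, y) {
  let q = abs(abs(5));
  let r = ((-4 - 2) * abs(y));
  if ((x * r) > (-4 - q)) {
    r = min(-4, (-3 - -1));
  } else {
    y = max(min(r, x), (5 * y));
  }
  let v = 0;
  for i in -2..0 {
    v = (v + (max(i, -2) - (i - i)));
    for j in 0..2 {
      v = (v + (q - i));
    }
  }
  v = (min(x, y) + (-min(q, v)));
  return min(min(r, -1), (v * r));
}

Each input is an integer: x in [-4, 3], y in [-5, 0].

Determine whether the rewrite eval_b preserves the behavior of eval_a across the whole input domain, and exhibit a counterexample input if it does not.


Differences: arithmetic usage differs, constant usage differs — yet all 48 inputs agree.
verdict: equivalent


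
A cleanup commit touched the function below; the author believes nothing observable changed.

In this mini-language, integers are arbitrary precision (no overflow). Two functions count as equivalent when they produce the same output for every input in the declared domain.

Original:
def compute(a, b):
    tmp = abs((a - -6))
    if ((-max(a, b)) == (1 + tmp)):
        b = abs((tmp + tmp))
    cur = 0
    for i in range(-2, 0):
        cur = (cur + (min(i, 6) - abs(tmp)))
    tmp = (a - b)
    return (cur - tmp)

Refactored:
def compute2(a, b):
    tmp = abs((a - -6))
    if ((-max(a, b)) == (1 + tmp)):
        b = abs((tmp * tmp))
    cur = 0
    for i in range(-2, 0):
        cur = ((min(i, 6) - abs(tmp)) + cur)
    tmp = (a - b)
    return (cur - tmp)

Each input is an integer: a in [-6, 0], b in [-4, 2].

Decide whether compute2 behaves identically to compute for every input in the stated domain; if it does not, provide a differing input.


Consider the input a=-5, b=-2.
compute: tmp=1, then ((-max(a, b)) == (1 + tmp)) is true, then b=2, then cur=0, then (i=-2), then cur=-3, then (i=-1), then cur=-5, then tmp=-7, then returns 2
compute2: tmp=1, then ((-max(a, b)) == (1 + tmp)) is true, then b=1, then cur=0, then (i=-2), then cur=-3, then (i=-1), then cur=-5, then tmp=-6, then returns 1
2 and 1 differ, so these are not the same function on this domain.
verdict: not equivalent; witness: a=-5, b=-2


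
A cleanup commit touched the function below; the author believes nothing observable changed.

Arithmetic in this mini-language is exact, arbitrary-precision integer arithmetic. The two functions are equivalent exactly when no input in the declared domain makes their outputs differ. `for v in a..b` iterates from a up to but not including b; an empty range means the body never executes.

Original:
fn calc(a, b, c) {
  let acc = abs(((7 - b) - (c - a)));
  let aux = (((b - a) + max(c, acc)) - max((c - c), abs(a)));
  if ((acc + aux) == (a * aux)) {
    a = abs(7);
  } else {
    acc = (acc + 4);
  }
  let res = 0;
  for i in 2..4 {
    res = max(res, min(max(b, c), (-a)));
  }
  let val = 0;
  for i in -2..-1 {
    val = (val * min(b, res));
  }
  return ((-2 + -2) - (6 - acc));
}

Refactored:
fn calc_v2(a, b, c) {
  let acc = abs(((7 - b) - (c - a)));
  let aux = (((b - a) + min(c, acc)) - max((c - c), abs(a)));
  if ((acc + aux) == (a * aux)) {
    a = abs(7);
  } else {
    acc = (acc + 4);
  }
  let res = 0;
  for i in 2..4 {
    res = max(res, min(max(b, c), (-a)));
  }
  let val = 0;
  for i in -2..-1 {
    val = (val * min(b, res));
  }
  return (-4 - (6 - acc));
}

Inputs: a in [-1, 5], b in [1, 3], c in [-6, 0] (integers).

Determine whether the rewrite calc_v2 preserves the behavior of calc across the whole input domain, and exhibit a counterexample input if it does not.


These are not equivalent — on a=3, b=1, c=-1 the outputs split (0 vs 4).
calc: acc := 10 | aux := 5 | ((acc + aux) == (a * aux)): true | a := 7 | res := 0 | iter i=2: | res := 0 | iter i=3: | res := 0 | val := 0 | iter i=-2: | val := 0 | result 0
calc_v2: acc := 10 | aux := -6 | ((acc + aux) == (a * aux)): false | acc := 14 | res := 0 | iter i=2: | res := 0 | iter i=3: | res := 0 | val := 0 | iter i=-2: | val := 0 | result 4
verdict: not equivalent; witness: a=3, b=1, c=-1


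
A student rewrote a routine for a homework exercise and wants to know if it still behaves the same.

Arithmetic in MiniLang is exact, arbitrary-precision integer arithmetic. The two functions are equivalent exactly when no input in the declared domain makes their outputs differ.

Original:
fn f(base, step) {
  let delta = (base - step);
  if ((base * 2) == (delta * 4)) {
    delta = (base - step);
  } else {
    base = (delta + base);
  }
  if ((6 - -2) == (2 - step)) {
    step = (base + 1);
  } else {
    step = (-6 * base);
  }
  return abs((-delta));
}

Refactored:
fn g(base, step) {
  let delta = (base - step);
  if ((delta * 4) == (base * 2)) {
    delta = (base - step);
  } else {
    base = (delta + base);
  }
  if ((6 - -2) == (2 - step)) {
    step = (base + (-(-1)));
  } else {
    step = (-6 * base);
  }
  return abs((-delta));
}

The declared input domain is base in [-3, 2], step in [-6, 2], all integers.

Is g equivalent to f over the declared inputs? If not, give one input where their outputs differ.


The two versions differ — the changes include same computation, different form.
As a probe, take base=2, step=0: f runs delta=2, then ((base * 2) == (delta * 4)) is false, then base=4, then ((6 - -2) == (2 - step)) is false, then step=-24, then returns 2; g runs delta=2, then ((delta * 4) == (base * 2)) is false, then base=4, then ((6 - -2) == (2 - step)) is false, then step=-24, then returns 2; both end at 2.
Across all 54 domain points the two functions coincide.
verdict: equivalent


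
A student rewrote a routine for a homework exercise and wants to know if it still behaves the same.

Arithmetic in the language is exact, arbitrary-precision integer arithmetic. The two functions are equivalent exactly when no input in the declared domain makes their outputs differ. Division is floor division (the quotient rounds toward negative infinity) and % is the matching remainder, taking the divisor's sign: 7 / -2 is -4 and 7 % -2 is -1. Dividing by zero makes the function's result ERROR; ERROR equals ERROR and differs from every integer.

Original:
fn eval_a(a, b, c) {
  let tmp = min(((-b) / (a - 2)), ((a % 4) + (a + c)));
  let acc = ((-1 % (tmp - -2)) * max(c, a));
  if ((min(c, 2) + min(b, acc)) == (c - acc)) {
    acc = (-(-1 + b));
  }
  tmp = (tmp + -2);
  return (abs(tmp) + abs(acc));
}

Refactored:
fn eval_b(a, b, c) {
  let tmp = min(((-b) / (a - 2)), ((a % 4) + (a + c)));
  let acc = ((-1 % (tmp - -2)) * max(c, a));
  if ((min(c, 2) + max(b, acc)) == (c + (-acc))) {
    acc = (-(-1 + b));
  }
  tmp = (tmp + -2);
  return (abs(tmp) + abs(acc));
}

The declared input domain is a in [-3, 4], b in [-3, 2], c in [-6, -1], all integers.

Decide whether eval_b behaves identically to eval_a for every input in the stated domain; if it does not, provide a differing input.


Consider the input a=-3, b=-3, c=-6.
eval_a: tmp=-8, then acc=3, then ((min(c, 2) + min(b, acc)) == (c - acc)) is true, then acc=4, then tmp=-10, then returns 14
eval_b: tmp=-8, then acc=3, then ((min(c, 2) + max(b, acc)) == (c + (-acc))) is false, then tmp=-10, then returns 13
14 and 13 differ, so these are not the same function on this domain.
verdict: not equivalent; witness: a=-3, b=-3, c=-6
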